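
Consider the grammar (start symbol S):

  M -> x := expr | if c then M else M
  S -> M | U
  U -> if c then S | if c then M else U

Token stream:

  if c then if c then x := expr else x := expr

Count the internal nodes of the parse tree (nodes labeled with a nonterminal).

[S [U if c then [S [M if c then [M x := expr] else [M x := expr]]]]]

6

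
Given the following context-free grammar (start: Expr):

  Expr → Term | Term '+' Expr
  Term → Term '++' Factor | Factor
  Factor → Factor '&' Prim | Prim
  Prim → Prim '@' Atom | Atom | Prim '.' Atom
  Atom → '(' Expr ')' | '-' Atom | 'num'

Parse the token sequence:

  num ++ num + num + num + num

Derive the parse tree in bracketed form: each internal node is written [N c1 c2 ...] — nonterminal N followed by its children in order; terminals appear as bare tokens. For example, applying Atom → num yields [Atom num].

[Expr [Term [Term [Factor [Prim [Atom num]]]] ++ [Factor [Prim [Atom num]]]] + [Expr [Term [Factor [Prim [Atom num]]]] + [Expr [Term [Factor [Prim [Atom num]]]] + [Expr [Term [Factor [Prim [Atom num]]]]]]]]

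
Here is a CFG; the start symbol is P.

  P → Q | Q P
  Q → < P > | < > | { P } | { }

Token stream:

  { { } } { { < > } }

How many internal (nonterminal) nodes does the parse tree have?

10

[P [Q { [P [Q { }]] }] [P [Q { [P [Q { [P [Q < >]] }]] }]]]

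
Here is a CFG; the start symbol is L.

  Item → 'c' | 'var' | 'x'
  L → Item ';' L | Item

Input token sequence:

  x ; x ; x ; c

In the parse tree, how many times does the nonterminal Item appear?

[L [Item x] ; [L [Item x] ; [L [Item x] ; [L [Item c]]]]]

4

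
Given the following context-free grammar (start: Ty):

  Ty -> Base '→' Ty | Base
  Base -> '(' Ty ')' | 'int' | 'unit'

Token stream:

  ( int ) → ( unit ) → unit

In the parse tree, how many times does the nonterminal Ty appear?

[Ty [Base ( [Ty [Base int]] )] → [Ty [Base ( [Ty [Base unit]] )] → [Ty [Base unit]]]]

5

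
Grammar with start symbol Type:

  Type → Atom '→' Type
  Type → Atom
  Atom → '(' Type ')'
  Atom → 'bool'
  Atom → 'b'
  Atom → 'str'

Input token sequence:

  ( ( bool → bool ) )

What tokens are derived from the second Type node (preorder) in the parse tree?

( bool → bool )

[Type [Atom ( [Type [Atom ( [Type [Atom bool] → [Type [Atom bool]]] )]] )]]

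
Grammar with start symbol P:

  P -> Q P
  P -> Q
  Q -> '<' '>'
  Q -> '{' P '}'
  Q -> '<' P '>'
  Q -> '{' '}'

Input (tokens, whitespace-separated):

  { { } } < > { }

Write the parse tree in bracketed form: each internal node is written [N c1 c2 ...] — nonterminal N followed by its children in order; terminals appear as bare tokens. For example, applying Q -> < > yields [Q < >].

[P [Q { [P [Q { }]] }] [P [Q < >] [P [Q { }]]]]

P
Q P
{ P } P
{ Q } P
{ { } } P
{ { } } Q P
{ { } } < > P
{ { } } < > Q
{ { } } < > { }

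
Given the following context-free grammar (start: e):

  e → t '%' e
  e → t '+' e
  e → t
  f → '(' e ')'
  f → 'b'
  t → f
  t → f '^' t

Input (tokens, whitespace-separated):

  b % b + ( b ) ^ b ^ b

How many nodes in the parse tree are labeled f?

6

[e [t [f b]] % [e [t [f b]] + [e [t [f ( [e [t [f b]]] )] ^ [t [f b] ^ [t [f b]]]]]]]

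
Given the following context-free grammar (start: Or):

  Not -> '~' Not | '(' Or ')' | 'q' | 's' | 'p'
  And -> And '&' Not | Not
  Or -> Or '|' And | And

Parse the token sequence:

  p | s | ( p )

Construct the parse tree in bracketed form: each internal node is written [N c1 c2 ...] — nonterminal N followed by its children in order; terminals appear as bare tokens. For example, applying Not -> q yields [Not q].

[Or [Or [Or [And [Not p]]] | [And [Not s]]] | [And [Not ( [Or [And [Not p]]] )]]]

Or
Or | And
Or | And | And
And | And | And
Not | And | And
p | And | And
p | Not | And
p | s | And
p | s | Not
p | s | ( Or )
p | s | ( And )
p | s | ( Not )
p | s | ( p )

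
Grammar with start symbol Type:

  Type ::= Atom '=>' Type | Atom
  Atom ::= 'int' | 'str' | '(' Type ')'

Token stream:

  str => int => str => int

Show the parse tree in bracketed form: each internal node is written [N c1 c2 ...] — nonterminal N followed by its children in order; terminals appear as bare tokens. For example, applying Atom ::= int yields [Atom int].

Type
Atom => Type
str => Type
str => Atom => Type
str => int => Type
str => int => Atom => Type
str => int => str => Type
str => int => str => Atom
str => int => str => int

[Type [Atom str] => [Type [Atom int] => [Type [Atom str] => [Type [Atom int]]]]]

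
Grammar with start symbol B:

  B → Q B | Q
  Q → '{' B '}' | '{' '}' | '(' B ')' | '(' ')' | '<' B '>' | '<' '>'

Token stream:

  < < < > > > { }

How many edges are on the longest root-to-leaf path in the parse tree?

6

[B [Q < [B [Q < [B [Q < >]] >]] >] [B [Q { }]]]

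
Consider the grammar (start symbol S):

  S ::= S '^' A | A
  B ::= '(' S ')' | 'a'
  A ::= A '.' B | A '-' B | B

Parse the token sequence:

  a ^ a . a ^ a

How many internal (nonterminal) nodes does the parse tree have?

[S [S [S [A [B a]]] ^ [A [A [B a]] . [B a]]] ^ [A [B a]]]

11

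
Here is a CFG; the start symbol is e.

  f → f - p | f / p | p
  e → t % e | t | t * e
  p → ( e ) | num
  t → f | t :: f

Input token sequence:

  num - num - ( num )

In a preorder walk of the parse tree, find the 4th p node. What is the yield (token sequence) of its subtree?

[e [t [f [f [f [p num]] - [p num]] - [p ( [e [t [f [p num]]]] )]]]]

num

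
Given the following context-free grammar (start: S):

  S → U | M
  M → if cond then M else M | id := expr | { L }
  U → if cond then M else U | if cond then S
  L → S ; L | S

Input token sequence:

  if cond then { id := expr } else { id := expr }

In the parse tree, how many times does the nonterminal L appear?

[S [M if cond then [M { [L [S [M id := expr]]] }] else [M { [L [S [M id := expr]]] }]]]

2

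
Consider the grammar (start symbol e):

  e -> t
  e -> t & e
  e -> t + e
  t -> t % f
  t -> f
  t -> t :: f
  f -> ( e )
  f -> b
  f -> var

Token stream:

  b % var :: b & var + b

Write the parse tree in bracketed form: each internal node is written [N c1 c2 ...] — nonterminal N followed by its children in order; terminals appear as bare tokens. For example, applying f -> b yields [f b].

e
t & e
t :: f & e
t % f :: f & e
f % f :: f & e
b % f :: f & e
b % var :: f & e
b % var :: b & e
b % var :: b & t + e
b % var :: b & f + e
b % var :: b & var + e
b % var :: b & var + t
b % var :: b & var + f
b % var :: b & var + b

[e [t [t [t [f b]] % [f var]] :: [f b]] & [e [t [f var]] + [e [t [f b]]]]]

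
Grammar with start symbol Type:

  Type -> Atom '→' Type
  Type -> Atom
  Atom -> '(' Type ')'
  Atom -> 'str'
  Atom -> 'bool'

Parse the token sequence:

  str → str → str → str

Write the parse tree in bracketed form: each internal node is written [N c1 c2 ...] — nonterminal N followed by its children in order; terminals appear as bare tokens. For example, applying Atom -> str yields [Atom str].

[Type [Atom str] → [Type [Atom str] → [Type [Atom str] → [Type [Atom str]]]]]

Type
Atom → Type
str → Type
str → Atom → Type
str → str → Type
str → str → Atom → Type
str → str → str → Type
str → str → str → Atom
str → str → str → str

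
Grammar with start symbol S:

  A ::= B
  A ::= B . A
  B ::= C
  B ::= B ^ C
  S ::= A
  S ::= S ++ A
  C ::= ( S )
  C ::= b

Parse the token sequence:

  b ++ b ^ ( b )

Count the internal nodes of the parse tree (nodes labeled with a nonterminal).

[S [S [A [B [C b]]]] ++ [A [B [B [C b]] ^ [C ( [S [A [B [C b]]]] )]]]]

14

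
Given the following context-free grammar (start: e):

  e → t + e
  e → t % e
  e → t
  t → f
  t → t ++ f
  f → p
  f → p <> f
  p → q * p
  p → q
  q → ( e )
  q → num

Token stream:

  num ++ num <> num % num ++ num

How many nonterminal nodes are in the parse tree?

21

[e [t [t [f [p [q num]]]] ++ [f [p [q num]] <> [f [p [q num]]]]] % [e [t [t [f [p [q num]]]] ++ [f [p [q num]]]]]]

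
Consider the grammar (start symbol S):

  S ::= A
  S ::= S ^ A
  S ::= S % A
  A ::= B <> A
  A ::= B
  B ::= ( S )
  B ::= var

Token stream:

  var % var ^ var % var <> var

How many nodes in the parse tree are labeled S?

[S [S [S [S [A [B var]]] % [A [B var]]] ^ [A [B var]]] % [A [B var] <> [A [B var]]]]

4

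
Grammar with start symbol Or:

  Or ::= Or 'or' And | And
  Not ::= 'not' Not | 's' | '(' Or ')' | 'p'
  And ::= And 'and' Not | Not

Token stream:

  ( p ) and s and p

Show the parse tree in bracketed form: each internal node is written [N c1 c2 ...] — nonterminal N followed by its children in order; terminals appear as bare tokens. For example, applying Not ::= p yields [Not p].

Or
And
And and Not
And and Not and Not
Not and Not and Not
( Or ) and Not and Not
( And ) and Not and Not
( Not ) and Not and Not
( p ) and Not and Not
( p ) and s and Not
( p ) and s and p

[Or [And [And [And [Not ( [Or [And [Not p]]] )]] and [Not s]] and [Not p]]]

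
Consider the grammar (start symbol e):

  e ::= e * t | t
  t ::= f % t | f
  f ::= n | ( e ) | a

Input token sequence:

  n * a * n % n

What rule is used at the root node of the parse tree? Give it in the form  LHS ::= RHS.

e ::= e * t

[e [e [e [t [f n]]] * [t [f a]]] * [t [f n] % [t [f n]]]]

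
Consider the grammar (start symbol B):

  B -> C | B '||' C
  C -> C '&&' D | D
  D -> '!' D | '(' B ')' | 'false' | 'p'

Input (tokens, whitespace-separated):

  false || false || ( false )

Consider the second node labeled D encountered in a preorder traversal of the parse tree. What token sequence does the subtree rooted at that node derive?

false

[B [B [B [C [D false]]] || [C [D false]]] || [C [D ( [B [C [D false]]] )]]]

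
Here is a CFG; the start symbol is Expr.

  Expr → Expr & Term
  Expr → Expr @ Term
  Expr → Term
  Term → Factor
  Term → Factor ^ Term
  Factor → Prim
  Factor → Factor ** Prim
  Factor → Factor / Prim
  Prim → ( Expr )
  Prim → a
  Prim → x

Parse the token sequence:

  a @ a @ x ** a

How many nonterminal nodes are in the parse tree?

[Expr [Expr [Expr [Term [Factor [Prim a]]]] @ [Term [Factor [Prim a]]]] @ [Term [Factor [Factor [Prim x]] ** [Prim a]]]]

14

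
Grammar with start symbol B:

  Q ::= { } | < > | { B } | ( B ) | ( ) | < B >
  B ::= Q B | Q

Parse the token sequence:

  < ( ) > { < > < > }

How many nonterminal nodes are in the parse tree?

10

[B [Q < [B [Q ( )]] >] [B [Q { [B [Q < >] [B [Q < >]]] }]]]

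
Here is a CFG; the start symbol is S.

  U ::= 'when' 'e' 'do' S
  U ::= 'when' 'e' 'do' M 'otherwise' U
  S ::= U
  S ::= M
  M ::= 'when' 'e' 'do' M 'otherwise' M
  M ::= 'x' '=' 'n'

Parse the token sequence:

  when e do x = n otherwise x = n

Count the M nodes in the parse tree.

3

[S [M when e do [M x = n] otherwise [M x = n]]]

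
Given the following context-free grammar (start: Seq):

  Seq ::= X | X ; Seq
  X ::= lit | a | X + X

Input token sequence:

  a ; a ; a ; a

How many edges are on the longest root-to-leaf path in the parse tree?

[Seq [X a] ; [Seq [X a] ; [Seq [X a] ; [Seq [X a]]]]]

5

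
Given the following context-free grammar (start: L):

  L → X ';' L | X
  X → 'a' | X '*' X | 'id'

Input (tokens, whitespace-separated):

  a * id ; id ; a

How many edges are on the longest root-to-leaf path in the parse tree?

4

[L [X [X a] * [X id]] ; [L [X id] ; [L [X a]]]]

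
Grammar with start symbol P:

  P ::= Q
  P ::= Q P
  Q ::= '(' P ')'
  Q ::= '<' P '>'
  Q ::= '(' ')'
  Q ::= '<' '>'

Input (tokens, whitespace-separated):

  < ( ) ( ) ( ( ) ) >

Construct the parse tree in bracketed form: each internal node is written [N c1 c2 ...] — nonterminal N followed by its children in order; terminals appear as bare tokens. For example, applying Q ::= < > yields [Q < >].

[P [Q < [P [Q ( )] [P [Q ( )] [P [Q ( [P [Q ( )]] )]]]] >]]

P
Q
< P >
< Q P >
< ( ) P >
< ( ) Q P >
< ( ) ( ) P >
< ( ) ( ) Q >
< ( ) ( ) ( P ) >
< ( ) ( ) ( Q ) >
< ( ) ( ) ( ( ) ) >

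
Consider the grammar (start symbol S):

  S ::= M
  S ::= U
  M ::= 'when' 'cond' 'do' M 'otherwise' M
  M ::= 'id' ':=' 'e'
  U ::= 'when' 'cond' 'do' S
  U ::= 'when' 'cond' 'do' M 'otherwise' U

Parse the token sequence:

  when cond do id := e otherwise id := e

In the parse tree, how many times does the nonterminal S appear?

1

[S [M when cond do [M id := e] otherwise [M id := e]]]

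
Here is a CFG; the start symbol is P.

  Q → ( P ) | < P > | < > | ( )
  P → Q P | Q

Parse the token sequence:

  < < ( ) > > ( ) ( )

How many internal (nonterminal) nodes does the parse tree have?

10

[P [Q < [P [Q < [P [Q ( )]] >]] >] [P [Q ( )] [P [Q ( )]]]]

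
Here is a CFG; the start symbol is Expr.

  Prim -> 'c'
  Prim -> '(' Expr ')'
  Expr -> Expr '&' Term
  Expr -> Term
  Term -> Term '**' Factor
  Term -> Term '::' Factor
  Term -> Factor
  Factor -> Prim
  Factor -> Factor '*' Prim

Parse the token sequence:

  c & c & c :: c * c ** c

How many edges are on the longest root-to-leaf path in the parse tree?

[Expr [Expr [Expr [Term [Factor [Prim c]]]] & [Term [Factor [Prim c]]]] & [Term [Term [Term [Factor [Prim c]]] :: [Factor [Factor [Prim c]] * [Prim c]]] ** [Factor [Prim c]]]]

6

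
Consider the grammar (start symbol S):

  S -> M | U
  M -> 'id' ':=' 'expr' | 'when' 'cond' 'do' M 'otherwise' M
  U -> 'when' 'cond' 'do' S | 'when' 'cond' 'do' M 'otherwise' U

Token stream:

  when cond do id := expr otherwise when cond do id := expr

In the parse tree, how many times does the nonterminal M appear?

2

[S [U when cond do [M id := expr] otherwise [U when cond do [S [M id := expr]]]]]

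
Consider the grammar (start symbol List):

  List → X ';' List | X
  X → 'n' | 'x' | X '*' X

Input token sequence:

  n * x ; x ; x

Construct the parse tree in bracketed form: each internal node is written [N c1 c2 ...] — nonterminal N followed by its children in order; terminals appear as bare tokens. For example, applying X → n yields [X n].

List
X ; List
X * X ; List
n * X ; List
n * x ; List
n * x ; X ; List
n * x ; x ; List
n * x ; x ; X
n * x ; x ; x

[List [X [X n] * [X x]] ; [List [X x] ; [List [X x]]]]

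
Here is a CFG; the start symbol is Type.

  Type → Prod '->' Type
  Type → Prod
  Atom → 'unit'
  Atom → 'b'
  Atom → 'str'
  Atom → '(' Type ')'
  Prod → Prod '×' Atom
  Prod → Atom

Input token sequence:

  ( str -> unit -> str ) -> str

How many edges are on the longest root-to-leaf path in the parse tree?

8

[Type [Prod [Atom ( [Type [Prod [Atom str]] -> [Type [Prod [Atom unit]] -> [Type [Prod [Atom str]]]]] )]] -> [Type [Prod [Atom str]]]]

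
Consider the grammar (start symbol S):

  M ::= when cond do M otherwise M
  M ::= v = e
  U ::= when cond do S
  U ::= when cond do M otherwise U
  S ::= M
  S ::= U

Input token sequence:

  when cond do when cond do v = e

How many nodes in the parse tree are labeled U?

[S [U when cond do [S [U when cond do [S [M v = e]]]]]]

2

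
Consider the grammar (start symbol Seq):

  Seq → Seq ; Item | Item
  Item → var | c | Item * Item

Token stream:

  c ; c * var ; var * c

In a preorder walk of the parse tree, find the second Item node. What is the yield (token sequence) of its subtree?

[Seq [Seq [Seq [Item c]] ; [Item [Item c] * [Item var]]] ; [Item [Item var] * [Item c]]]

c * var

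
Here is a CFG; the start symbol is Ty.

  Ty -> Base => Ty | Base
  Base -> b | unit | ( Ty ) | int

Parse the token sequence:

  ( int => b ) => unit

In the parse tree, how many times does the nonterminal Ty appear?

4

[Ty [Base ( [Ty [Base int] => [Ty [Base b]]] )] => [Ty [Base unit]]]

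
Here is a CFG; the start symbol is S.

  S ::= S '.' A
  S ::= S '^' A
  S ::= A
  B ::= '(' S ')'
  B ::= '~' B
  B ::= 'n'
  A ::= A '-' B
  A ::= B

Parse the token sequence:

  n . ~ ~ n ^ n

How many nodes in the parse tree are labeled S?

3

[S [S [S [A [B n]]] . [A [B ~ [B ~ [B n]]]]] ^ [A [B n]]]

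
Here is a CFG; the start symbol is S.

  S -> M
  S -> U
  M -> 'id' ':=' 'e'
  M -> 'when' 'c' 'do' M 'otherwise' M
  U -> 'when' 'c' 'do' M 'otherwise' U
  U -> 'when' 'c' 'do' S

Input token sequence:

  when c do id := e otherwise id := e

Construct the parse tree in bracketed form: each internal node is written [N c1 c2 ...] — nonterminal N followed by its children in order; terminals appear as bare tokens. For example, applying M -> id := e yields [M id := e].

[S [M when c do [M id := e] otherwise [M id := e]]]

S
M
when c do M otherwise M
when c do id := e otherwise M
when c do id := e otherwise id := e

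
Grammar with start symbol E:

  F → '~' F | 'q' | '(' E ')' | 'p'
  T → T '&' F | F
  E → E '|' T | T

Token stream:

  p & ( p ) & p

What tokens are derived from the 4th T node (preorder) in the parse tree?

p

[E [T [T [T [F p]] & [F ( [E [T [F p]]] )]] & [F p]]]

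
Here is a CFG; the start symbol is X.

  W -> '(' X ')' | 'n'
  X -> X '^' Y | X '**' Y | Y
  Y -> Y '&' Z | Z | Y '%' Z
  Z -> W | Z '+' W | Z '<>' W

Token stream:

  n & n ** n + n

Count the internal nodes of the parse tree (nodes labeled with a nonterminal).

13

[X [X [Y [Y [Z [W n]]] & [Z [W n]]]] ** [Y [Z [Z [W n]] + [W n]]]]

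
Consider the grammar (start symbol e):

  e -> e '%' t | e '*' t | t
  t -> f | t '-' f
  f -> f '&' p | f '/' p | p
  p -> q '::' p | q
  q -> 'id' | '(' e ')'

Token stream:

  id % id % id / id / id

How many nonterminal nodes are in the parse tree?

[e [e [e [t [f [p [q id]]]]] % [t [f [p [q id]]]]] % [t [f [f [f [p [q id]]] / [p [q id]]] / [p [q id]]]]]

21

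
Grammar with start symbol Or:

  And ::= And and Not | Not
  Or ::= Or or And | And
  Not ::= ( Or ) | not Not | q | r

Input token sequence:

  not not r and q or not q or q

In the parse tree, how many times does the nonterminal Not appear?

[Or [Or [Or [And [And [Not not [Not not [Not r]]]] and [Not q]]] or [And [Not not [Not q]]]] or [And [Not q]]]

7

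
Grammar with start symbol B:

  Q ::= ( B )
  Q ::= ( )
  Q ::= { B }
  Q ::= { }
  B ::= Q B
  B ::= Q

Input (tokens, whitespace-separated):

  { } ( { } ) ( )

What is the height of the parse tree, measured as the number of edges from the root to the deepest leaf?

5

[B [Q { }] [B [Q ( [B [Q { }]] )] [B [Q ( )]]]]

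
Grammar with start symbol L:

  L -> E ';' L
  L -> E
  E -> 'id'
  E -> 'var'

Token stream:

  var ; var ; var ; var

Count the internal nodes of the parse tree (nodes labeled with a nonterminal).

[L [E var] ; [L [E var] ; [L [E var] ; [L [E var]]]]]

8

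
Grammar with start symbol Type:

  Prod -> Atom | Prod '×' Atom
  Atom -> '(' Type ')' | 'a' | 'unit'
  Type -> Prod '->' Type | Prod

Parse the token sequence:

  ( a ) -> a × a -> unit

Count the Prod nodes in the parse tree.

[Type [Prod [Atom ( [Type [Prod [Atom a]]] )]] -> [Type [Prod [Prod [Atom a]] × [Atom a]] -> [Type [Prod [Atom unit]]]]]

5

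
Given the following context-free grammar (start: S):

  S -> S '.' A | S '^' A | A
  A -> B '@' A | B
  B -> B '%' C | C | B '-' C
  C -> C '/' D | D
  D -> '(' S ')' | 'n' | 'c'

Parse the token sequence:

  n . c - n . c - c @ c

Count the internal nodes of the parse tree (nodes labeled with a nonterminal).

[S [S [S [A [B [C [D n]]]]] . [A [B [B [C [D c]]] - [C [D n]]]]] . [A [B [B [C [D c]]] - [C [D c]]] @ [A [B [C [D c]]]]]]

25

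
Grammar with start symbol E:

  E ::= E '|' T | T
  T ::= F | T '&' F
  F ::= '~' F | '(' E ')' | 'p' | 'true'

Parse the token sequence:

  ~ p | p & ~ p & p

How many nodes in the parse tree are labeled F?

[E [E [T [F ~ [F p]]]] | [T [T [T [F p]] & [F ~ [F p]]] & [F p]]]

6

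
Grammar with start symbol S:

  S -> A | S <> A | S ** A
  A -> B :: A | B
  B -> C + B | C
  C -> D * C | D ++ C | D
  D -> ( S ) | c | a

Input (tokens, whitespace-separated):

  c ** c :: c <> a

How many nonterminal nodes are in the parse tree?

[S [S [S [A [B [C [D c]]]]] ** [A [B [C [D c]]] :: [A [B [C [D c]]]]]] <> [A [B [C [D a]]]]]

19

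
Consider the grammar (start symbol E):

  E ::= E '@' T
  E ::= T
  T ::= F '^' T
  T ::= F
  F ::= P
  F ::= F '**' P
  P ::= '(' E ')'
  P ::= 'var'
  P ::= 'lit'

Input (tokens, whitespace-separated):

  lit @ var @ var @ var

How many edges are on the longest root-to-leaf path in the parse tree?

[E [E [E [E [T [F [P lit]]]] @ [T [F [P var]]]] @ [T [F [P var]]]] @ [T [F [P var]]]]

7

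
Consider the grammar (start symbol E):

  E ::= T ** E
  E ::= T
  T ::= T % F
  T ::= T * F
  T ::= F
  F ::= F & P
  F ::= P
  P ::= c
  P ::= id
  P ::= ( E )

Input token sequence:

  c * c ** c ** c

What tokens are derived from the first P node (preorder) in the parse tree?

c

[E [T [T [F [P c]]] * [F [P c]]] ** [E [T [F [P c]]] ** [E [T [F [P c]]]]]]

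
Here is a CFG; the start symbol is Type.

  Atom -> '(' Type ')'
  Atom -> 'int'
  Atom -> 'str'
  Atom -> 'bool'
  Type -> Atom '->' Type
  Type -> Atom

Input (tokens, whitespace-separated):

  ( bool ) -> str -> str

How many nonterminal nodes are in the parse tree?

[Type [Atom ( [Type [Atom bool]] )] -> [Type [Atom str] -> [Type [Atom str]]]]

8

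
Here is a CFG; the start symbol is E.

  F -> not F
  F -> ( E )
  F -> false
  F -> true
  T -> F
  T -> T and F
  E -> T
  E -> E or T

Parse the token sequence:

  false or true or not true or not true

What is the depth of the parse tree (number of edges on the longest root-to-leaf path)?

[E [E [E [E [T [F false]]] or [T [F true]]] or [T [F not [F true]]]] or [T [F not [F true]]]]

6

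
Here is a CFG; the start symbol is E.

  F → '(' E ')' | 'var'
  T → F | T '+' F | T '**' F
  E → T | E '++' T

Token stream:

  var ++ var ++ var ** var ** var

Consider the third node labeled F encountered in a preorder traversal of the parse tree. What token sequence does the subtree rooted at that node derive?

var

[E [E [E [T [F var]]] ++ [T [F var]]] ++ [T [T [T [F var]] ** [F var]] ** [F var]]]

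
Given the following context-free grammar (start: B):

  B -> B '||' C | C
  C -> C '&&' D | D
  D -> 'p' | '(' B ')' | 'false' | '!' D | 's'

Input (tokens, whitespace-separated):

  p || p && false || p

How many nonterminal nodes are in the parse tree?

[B [B [B [C [D p]]] || [C [C [D p]] && [D false]]] || [C [D p]]]

11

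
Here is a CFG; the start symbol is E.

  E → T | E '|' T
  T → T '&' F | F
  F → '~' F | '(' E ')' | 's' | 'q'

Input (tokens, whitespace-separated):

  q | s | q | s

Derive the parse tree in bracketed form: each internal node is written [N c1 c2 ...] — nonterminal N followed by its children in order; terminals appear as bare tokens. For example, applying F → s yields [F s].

[E [E [E [E [T [F q]]] | [T [F s]]] | [T [F q]]] | [T [F s]]]

E
E | T
E | T | T
E | T | T | T
T | T | T | T
F | T | T | T
q | T | T | T
q | F | T | T
q | s | T | T
q | s | F | T
q | s | q | T
q | s | q | F
q | s | q | s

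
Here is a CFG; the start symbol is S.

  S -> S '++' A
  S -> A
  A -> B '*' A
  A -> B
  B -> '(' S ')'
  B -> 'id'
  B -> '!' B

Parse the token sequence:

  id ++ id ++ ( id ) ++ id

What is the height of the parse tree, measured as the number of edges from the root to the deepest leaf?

[S [S [S [S [A [B id]]] ++ [A [B id]]] ++ [A [B ( [S [A [B id]]] )]]] ++ [A [B id]]]

7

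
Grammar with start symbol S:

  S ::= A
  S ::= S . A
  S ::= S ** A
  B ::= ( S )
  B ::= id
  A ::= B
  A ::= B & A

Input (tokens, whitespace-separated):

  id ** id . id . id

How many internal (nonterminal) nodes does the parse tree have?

12

[S [S [S [S [A [B id]]] ** [A [B id]]] . [A [B id]]] . [A [B id]]]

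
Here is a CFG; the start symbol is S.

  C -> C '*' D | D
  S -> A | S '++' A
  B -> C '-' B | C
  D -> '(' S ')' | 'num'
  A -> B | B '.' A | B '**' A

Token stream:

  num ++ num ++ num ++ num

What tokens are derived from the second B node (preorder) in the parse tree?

[S [S [S [S [A [B [C [D num]]]]] ++ [A [B [C [D num]]]]] ++ [A [B [C [D num]]]]] ++ [A [B [C [D num]]]]]

num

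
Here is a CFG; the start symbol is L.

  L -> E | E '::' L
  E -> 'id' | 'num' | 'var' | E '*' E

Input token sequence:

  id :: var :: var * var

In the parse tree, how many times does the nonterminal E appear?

5

[L [E id] :: [L [E var] :: [L [E [E var] * [E var]]]]]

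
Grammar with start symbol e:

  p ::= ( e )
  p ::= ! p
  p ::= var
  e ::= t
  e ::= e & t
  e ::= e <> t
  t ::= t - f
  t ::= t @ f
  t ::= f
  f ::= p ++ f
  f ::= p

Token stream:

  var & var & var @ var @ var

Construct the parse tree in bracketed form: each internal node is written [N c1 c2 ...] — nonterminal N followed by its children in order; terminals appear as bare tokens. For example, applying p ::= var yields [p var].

[e [e [e [t [f [p var]]]] & [t [f [p var]]]] & [t [t [t [f [p var]]] @ [f [p var]]] @ [f [p var]]]]

e
e & t
e & t & t
t & t & t
f & t & t
p & t & t
var & t & t
var & f & t
var & p & t
var & var & t
var & var & t @ f
var & var & t @ f @ f
var & var & f @ f @ f
var & var & p @ f @ f
var & var & var @ f @ f
var & var & var @ p @ f
var & var & var @ var @ f
var & var & var @ var @ p
var & var & var @ var @ var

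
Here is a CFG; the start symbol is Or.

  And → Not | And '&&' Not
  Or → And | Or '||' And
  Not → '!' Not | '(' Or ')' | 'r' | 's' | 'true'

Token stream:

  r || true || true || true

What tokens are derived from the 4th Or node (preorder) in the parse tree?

[Or [Or [Or [Or [And [Not r]]] || [And [Not true]]] || [And [Not true]]] || [And [Not true]]]

r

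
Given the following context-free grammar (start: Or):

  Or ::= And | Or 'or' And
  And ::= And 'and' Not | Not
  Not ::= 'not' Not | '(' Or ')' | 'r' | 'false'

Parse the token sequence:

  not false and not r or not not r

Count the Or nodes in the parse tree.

2

[Or [Or [And [And [Not not [Not false]]] and [Not not [Not r]]]] or [And [Not not [Not not [Not r]]]]]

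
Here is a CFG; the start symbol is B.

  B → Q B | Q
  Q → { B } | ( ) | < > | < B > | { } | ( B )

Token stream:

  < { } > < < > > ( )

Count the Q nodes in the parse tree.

5

[B [Q < [B [Q { }]] >] [B [Q < [B [Q < >]] >] [B [Q ( )]]]]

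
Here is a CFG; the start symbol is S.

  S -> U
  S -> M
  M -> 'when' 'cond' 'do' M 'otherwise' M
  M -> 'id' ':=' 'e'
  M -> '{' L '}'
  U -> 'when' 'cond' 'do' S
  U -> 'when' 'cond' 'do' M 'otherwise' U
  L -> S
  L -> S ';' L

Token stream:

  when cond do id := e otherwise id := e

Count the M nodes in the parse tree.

[S [M when cond do [M id := e] otherwise [M id := e]]]

3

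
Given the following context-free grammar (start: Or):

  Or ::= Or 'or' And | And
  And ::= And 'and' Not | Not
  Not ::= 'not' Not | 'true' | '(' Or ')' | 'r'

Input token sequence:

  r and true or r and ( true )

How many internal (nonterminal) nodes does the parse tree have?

13

[Or [Or [And [And [Not r]] and [Not true]]] or [And [And [Not r]] and [Not ( [Or [And [Not true]]] )]]]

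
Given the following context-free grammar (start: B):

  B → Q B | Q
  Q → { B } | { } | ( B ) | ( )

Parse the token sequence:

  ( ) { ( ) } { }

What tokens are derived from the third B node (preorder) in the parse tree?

( )

[B [Q ( )] [B [Q { [B [Q ( )]] }] [B [Q { }]]]]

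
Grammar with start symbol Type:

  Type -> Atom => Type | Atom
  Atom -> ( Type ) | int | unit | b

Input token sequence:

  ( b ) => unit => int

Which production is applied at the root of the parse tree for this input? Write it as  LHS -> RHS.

[Type [Atom ( [Type [Atom b]] )] => [Type [Atom unit] => [Type [Atom int]]]]

Type -> Atom => Type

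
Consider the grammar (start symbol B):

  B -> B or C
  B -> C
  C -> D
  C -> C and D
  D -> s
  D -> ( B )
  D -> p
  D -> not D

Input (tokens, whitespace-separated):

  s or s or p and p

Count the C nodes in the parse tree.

[B [B [B [C [D s]]] or [C [D s]]] or [C [C [D p]] and [D p]]]

4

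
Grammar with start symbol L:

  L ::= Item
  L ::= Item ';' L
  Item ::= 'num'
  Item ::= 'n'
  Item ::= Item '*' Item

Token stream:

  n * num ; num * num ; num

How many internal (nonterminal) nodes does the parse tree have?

[L [Item [Item n] * [Item num]] ; [L [Item [Item num] * [Item num]] ; [L [Item num]]]]

10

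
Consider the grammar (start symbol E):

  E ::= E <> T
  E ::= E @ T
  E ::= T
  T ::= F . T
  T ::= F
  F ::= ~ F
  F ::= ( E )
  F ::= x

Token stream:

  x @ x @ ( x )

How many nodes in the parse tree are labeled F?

4

[E [E [E [T [F x]]] @ [T [F x]]] @ [T [F ( [E [T [F x]]] )]]]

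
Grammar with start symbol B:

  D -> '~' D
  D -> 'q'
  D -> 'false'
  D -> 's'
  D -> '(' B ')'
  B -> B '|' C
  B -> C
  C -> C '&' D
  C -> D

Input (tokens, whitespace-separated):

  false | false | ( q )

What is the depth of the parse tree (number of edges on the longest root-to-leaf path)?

6

[B [B [B [C [D false]]] | [C [D false]]] | [C [D ( [B [C [D q]]] )]]]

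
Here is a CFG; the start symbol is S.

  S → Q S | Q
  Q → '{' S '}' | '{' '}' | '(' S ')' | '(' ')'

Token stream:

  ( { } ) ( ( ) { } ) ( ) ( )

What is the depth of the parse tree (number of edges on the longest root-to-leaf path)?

6

[S [Q ( [S [Q { }]] )] [S [Q ( [S [Q ( )] [S [Q { }]]] )] [S [Q ( )] [S [Q ( )]]]]]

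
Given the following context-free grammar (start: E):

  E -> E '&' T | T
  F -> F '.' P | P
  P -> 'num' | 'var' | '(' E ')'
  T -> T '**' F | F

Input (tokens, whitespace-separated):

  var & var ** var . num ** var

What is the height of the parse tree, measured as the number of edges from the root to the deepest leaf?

6

[E [E [T [F [P var]]]] & [T [T [T [F [P var]]] ** [F [F [P var]] . [P num]]] ** [F [P var]]]]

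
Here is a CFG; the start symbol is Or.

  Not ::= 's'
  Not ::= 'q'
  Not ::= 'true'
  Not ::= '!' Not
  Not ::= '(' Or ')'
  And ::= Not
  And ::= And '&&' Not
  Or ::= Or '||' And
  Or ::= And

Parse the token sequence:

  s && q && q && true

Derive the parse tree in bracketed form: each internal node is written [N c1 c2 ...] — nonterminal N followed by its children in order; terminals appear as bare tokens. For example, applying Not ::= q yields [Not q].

Or
And
And && Not
And && Not && Not
And && Not && Not && Not
Not && Not && Not && Not
s && Not && Not && Not
s && q && Not && Not
s && q && q && Not
s && q && q && true

[Or [And [And [And [And [Not s]] && [Not q]] && [Not q]] && [Not true]]]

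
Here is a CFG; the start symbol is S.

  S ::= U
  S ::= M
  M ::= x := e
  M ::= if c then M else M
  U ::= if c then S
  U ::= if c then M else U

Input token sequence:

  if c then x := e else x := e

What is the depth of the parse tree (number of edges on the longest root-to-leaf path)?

[S [M if c then [M x := e] else [M x := e]]]

3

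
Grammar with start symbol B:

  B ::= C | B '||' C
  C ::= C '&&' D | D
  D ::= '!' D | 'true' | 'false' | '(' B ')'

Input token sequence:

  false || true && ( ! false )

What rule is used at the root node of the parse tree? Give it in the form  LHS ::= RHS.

B ::= B '||' C

[B [B [C [D false]]] || [C [C [D true]] && [D ( [B [C [D ! [D false]]]] )]]]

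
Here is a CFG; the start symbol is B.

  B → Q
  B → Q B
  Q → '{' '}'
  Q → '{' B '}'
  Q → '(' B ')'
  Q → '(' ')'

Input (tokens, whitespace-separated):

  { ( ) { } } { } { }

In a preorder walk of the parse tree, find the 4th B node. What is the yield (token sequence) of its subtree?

[B [Q { [B [Q ( )] [B [Q { }]]] }] [B [Q { }] [B [Q { }]]]]

{ } { }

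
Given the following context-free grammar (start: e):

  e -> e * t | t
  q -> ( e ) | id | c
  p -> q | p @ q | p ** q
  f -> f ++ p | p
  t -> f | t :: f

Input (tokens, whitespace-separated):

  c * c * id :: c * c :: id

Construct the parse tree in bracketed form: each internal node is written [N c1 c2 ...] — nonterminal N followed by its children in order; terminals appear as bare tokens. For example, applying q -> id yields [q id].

[e [e [e [e [t [f [p [q c]]]]] * [t [f [p [q c]]]]] * [t [t [f [p [q id]]]] :: [f [p [q c]]]]] * [t [t [f [p [q c]]]] :: [f [p [q id]]]]]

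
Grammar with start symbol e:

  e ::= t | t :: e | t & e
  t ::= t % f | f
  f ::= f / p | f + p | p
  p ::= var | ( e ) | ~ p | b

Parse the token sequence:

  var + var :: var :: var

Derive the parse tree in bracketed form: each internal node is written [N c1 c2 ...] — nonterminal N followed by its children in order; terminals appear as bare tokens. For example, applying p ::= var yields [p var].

e
t :: e
f :: e
f + p :: e
p + p :: e
var + p :: e
var + var :: e
var + var :: t :: e
var + var :: f :: e
var + var :: p :: e
var + var :: var :: e
var + var :: var :: t
var + var :: var :: f
var + var :: var :: p
var + var :: var :: var

[e [t [f [f [p var]] + [p var]]] :: [e [t [f [p var]]] :: [e [t [f [p var]]]]]]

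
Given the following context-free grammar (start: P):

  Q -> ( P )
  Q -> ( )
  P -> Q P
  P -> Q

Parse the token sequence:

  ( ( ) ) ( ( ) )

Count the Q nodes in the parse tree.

[P [Q ( [P [Q ( )]] )] [P [Q ( [P [Q ( )]] )]]]

4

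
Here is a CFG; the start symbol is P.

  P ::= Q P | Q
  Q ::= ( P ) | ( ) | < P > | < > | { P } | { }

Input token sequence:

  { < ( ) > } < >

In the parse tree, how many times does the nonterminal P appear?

[P [Q { [P [Q < [P [Q ( )]] >]] }] [P [Q < >]]]

4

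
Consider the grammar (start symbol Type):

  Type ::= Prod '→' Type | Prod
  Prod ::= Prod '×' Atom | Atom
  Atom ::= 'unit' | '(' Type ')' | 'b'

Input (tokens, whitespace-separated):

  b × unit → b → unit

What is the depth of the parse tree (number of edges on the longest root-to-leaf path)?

[Type [Prod [Prod [Atom b]] × [Atom unit]] → [Type [Prod [Atom b]] → [Type [Prod [Atom unit]]]]]

5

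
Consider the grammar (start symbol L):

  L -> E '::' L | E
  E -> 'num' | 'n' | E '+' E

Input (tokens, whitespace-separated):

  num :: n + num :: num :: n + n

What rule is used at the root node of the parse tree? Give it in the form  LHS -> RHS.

[L [E num] :: [L [E [E n] + [E num]] :: [L [E num] :: [L [E [E n] + [E n]]]]]]

L -> E '::' L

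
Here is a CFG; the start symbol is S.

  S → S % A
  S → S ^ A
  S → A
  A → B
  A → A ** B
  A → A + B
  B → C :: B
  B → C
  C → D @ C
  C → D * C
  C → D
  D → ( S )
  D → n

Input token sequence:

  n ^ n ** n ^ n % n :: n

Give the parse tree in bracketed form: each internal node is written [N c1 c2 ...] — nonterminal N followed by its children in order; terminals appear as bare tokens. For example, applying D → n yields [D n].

[S [S [S [S [A [B [C [D n]]]]] ^ [A [A [B [C [D n]]]] ** [B [C [D n]]]]] ^ [A [B [C [D n]]]]] % [A [B [C [D n]] :: [B [C [D n]]]]]]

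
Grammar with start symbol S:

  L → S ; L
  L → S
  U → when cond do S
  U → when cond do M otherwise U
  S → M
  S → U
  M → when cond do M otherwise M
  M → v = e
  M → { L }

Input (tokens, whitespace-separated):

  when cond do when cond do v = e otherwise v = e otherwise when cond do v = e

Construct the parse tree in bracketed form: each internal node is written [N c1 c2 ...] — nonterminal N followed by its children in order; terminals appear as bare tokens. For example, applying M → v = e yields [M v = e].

[S [U when cond do [M when cond do [M v = e] otherwise [M v = e]] otherwise [U when cond do [S [M v = e]]]]]

S
U
when cond do M otherwise U
when cond do when cond do M otherwise M otherwise U
when cond do when cond do v = e otherwise M otherwise U
when cond do when cond do v = e otherwise v = e otherwise U
when cond do when cond do v = e otherwise v = e otherwise when cond do S
when cond do when cond do v = e otherwise v = e otherwise when cond do M
when cond do when cond do v = e otherwise v = e otherwise when cond do v = e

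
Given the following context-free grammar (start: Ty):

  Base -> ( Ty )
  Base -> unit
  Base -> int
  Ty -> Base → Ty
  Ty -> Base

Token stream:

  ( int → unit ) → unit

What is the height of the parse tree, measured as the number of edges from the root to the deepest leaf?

5

[Ty [Base ( [Ty [Base int] → [Ty [Base unit]]] )] → [Ty [Base unit]]]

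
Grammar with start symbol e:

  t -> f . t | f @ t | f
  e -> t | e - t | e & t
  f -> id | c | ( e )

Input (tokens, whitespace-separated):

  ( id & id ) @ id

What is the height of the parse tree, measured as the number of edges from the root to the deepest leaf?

[e [t [f ( [e [e [t [f id]]] & [t [f id]]] )] @ [t [f id]]]]

7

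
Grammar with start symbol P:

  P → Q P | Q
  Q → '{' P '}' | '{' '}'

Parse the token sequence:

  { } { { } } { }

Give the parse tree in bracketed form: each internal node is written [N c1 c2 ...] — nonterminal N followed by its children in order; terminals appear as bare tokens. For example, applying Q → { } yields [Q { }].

P
Q P
{ } P
{ } Q P
{ } { P } P
{ } { Q } P
{ } { { } } P
{ } { { } } Q
{ } { { } } { }

[P [Q { }] [P [Q { [P [Q { }]] }] [P [Q { }]]]]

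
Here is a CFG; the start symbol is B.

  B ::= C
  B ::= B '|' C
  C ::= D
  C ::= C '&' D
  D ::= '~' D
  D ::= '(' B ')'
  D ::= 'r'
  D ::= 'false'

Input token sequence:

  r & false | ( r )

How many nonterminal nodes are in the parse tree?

11

[B [B [C [C [D r]] & [D false]]] | [C [D ( [B [C [D r]]] )]]]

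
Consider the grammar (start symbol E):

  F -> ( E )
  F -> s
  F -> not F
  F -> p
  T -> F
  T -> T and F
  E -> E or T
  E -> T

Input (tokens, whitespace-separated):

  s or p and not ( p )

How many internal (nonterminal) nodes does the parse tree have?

[E [E [T [F s]]] or [T [T [F p]] and [F not [F ( [E [T [F p]]] )]]]]

12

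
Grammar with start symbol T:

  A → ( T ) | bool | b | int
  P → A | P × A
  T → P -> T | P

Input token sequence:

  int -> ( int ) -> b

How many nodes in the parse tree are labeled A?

4

[T [P [A int]] -> [T [P [A ( [T [P [A int]]] )]] -> [T [P [A b]]]]]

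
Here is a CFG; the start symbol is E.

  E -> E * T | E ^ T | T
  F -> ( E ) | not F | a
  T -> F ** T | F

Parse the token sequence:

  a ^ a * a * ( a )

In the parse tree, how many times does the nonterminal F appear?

[E [E [E [E [T [F a]]] ^ [T [F a]]] * [T [F a]]] * [T [F ( [E [T [F a]]] )]]]

5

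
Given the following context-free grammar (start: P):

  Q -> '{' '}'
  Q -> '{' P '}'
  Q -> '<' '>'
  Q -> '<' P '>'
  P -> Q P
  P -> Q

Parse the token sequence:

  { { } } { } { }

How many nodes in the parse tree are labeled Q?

4

[P [Q { [P [Q { }]] }] [P [Q { }] [P [Q { }]]]]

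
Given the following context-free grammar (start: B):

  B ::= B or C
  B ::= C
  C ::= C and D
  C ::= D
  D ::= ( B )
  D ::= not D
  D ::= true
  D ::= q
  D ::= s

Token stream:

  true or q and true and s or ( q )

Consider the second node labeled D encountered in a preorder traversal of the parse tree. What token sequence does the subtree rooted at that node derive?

q

[B [B [B [C [D true]]] or [C [C [C [D q]] and [D true]] and [D s]]] or [C [D ( [B [C [D q]]] )]]]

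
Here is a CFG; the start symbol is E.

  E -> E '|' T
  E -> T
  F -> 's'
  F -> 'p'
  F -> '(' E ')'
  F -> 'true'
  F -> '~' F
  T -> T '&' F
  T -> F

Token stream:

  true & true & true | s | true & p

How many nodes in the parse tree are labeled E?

3

[E [E [E [T [T [T [F true]] & [F true]] & [F true]]] | [T [F s]]] | [T [T [F true]] & [F p]]]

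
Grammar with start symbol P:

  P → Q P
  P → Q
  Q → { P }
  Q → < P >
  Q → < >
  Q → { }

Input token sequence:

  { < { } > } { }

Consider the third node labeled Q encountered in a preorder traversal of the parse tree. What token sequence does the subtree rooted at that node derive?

{ }

[P [Q { [P [Q < [P [Q { }]] >]] }] [P [Q { }]]]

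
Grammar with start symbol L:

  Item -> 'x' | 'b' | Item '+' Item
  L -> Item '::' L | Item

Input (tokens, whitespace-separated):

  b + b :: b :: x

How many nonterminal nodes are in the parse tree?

[L [Item [Item b] + [Item b]] :: [L [Item b] :: [L [Item x]]]]

8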